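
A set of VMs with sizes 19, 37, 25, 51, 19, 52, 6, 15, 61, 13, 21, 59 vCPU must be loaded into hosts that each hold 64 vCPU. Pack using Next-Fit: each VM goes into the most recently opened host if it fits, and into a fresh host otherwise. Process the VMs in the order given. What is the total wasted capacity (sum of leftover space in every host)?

198

host 1: place 19 vCPU, 45 vCPU left
host 1: place 37 vCPU, 8 vCPU left
host 2: place 25 vCPU, 39 vCPU left
host 3: place 51 vCPU, 13 vCPU left
host 4: place 19 vCPU, 45 vCPU left
host 5: place 52 vCPU, 12 vCPU left
host 5: place 6 vCPU, 6 vCPU left
host 6: place 15 vCPU, 49 vCPU left
host 7: place 61 vCPU, 3 vCPU left
host 8: place 13 vCPU, 51 vCPU left
host 8: place 21 vCPU, 30 vCPU left
host 9: place 59 vCPU, 5 vCPU left
9 hosts × 64 vCPU = 576 vCPU; used 378 vCPU; unused 198 vCPU.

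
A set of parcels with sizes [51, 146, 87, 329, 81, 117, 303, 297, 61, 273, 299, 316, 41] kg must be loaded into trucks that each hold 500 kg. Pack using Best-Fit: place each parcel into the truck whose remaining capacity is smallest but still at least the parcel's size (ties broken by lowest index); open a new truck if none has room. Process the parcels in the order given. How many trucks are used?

51 kg → truck 1 (remaining 449 kg)
146 kg → truck 1 (remaining 303 kg)
87 kg → truck 1 (remaining 216 kg)
329 kg → truck 2 (remaining 171 kg)
81 kg → truck 2 (remaining 90 kg)
117 kg → truck 1 (remaining 99 kg)
303 kg → truck 3 (remaining 197 kg)
297 kg → truck 4 (remaining 203 kg)
61 kg → truck 2 (remaining 29 kg)
273 kg → truck 5 (remaining 227 kg)
299 kg → truck 6 (remaining 201 kg)
316 kg → truck 7 (remaining 184 kg)
41 kg → truck 1 (remaining 58 kg)
Final trucks: [51,146,87,117,41] [329,81,61] [303] [297] [273] [299] [316].

7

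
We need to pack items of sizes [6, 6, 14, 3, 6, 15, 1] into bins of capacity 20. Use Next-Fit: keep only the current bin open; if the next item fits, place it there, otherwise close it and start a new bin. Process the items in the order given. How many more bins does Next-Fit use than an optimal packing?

Next-Fit: [6,6] [14,3] [6] [15,1] → 4 bins.
Total size 51; any packing needs at least ⌈51/20⌉ = 3 bins.
An optimal packing achieves that bound: [15,3,1] [14,6] [6,6] → 3 bins.
Excess: 4 − 3 = 1.

1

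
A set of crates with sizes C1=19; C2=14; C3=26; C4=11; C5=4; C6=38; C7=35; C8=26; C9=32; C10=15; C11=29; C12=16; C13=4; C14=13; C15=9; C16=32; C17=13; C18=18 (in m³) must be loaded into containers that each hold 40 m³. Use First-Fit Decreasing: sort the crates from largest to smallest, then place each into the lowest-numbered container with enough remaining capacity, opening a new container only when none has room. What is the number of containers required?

Sorted descending: 38, 35, 32, 32, 29, 26, 26, 19, 18, 16, 15, 14, 13, 13, 11, 9, 4, 4.
38 m³ → container 1 (remaining 2 m³)
35 m³ → container 2 (remaining 5 m³)
32 m³ → container 3 (remaining 8 m³)
32 m³ → container 4 (remaining 8 m³)
29 m³ → container 5 (remaining 11 m³)
26 m³ → container 6 (remaining 14 m³)
26 m³ → container 7 (remaining 14 m³)
19 m³ → container 8 (remaining 21 m³)
18 m³ → container 8 (remaining 3 m³)
16 m³ → container 9 (remaining 24 m³)
15 m³ → container 9 (remaining 9 m³)
14 m³ → container 6 (remaining 0 m³)
13 m³ → container 7 (remaining 1 m³)
13 m³ → container 10 (remaining 27 m³)
11 m³ → container 5 (remaining 0 m³)
9 m³ → container 9 (remaining 0 m³)
4 m³ → container 2 (remaining 1 m³)
4 m³ → container 3 (remaining 4 m³)
Final containers: [38] [35,4] [32,4] [32] [29,11] [26,14] [26,13] [19,18] [16,15,9] [13].

10 containers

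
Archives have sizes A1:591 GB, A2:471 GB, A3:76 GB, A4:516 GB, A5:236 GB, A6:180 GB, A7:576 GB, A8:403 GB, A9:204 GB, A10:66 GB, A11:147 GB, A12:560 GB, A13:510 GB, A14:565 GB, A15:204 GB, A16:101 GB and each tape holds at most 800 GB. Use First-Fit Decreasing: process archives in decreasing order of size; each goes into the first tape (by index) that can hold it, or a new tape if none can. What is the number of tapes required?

8 tapes

Sorted descending: 591, 576, 565, 560, 516, 510, 471, 403, 236, 204, 204, 180, 147, 101, 76, 66.
tape 1: place 591 GB, 209 GB left
tape 2: place 576 GB, 224 GB left
tape 3: place 565 GB, 235 GB left
tape 4: place 560 GB, 240 GB left
tape 5: place 516 GB, 284 GB left
tape 6: place 510 GB, 290 GB left
tape 7: place 471 GB, 329 GB left
tape 8: place 403 GB, 397 GB left
tape 4: place 236 GB, 4 GB left
tape 1: place 204 GB, 5 GB left
tape 2: place 204 GB, 20 GB left
tape 3: place 180 GB, 55 GB left
tape 5: place 147 GB, 137 GB left
tape 5: place 101 GB, 36 GB left
tape 6: place 76 GB, 214 GB left
tape 6: place 66 GB, 148 GB left
Final tapes: [591,204] [576,204] [565,180] [560,236] [516,147,101] [510,76,66] [471] [403].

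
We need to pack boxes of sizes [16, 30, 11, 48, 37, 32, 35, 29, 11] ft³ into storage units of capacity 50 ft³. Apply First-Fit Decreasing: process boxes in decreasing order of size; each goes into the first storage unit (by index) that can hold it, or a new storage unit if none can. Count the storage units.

6

Sorted descending: 48, 37, 35, 32, 30, 29, 16, 11, 11.
storage unit 1: place 48 ft³, 2 ft³ left
storage unit 2: place 37 ft³, 13 ft³ left
storage unit 3: place 35 ft³, 15 ft³ left
storage unit 4: place 32 ft³, 18 ft³ left
storage unit 5: place 30 ft³, 20 ft³ left
storage unit 6: place 29 ft³, 21 ft³ left
storage unit 4: place 16 ft³, 2 ft³ left
storage unit 2: place 11 ft³, 2 ft³ left
storage unit 3: place 11 ft³, 4 ft³ left
Final storage units: [48] [37,11] [35,11] [32,16] [30] [29].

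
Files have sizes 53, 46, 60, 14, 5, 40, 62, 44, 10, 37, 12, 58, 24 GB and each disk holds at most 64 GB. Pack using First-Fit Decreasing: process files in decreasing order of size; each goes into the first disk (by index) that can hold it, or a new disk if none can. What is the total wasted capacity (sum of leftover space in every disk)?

47

Sorted descending: 62, 60, 58, 53, 46, 44, 40, 37, 24, 14, 12, 10, 5.
disk 1: place 62 GB, 2 GB left
disk 2: place 60 GB, 4 GB left
disk 3: place 58 GB, 6 GB left
disk 4: place 53 GB, 11 GB left
disk 5: place 46 GB, 18 GB left
disk 6: place 44 GB, 20 GB left
disk 7: place 40 GB, 24 GB left
disk 8: place 37 GB, 27 GB left
disk 7: place 24 GB, 0 GB left
disk 5: place 14 GB, 4 GB left
disk 6: place 12 GB, 8 GB left
disk 4: place 10 GB, 1 GB left
disk 3: place 5 GB, 1 GB left
8 disks × 64 GB = 512 GB; used 465 GB; unused 47 GB.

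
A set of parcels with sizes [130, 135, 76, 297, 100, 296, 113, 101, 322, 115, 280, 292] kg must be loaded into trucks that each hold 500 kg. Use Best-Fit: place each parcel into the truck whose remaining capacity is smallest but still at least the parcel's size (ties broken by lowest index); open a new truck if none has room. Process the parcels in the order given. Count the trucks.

Put 130 kg in truck 1; 370 kg remain.
Put 135 kg in truck 1; 235 kg remain.
Put 76 kg in truck 1; 159 kg remain.
Put 297 kg in truck 2; 203 kg remain.
Put 100 kg in truck 1; 59 kg remain.
Put 296 kg in truck 3; 204 kg remain.
Put 113 kg in truck 2; 90 kg remain.
Put 101 kg in truck 3; 103 kg remain.
Put 322 kg in truck 4; 178 kg remain.
Put 115 kg in truck 4; 63 kg remain.
Put 280 kg in truck 5; 220 kg remain.
Put 292 kg in truck 6; 208 kg remain.

6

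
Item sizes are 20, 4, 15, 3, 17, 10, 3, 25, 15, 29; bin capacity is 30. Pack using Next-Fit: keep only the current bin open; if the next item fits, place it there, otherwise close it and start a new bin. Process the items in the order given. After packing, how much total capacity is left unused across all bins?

39

20 → bin 1 (remaining 10)
4 → bin 1 (remaining 6)
15 → bin 2 (remaining 15)
3 → bin 2 (remaining 12)
17 → bin 3 (remaining 13)
10 → bin 3 (remaining 3)
3 → bin 3 (remaining 0)
25 → bin 4 (remaining 5)
15 → bin 5 (remaining 15)
29 → bin 6 (remaining 1)
6 bins × 30 = 180; used 141; unused 39.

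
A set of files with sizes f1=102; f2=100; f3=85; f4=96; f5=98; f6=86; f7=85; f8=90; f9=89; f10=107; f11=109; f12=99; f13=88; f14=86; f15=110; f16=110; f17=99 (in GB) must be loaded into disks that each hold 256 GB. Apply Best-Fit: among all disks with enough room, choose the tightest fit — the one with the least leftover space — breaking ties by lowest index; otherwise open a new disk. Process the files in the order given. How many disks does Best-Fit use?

disk 1: place f1 (102 GB), 154 GB left
disk 1: place f2 (100 GB), 54 GB left
disk 2: place f3 (85 GB), 171 GB left
disk 2: place f4 (96 GB), 75 GB left
disk 3: place f5 (98 GB), 158 GB left
disk 3: place f6 (86 GB), 72 GB left
disk 4: place f7 (85 GB), 171 GB left
disk 4: place f8 (90 GB), 81 GB left
disk 5: place f9 (89 GB), 167 GB left
disk 5: place f10 (107 GB), 60 GB left
disk 6: place f11 (109 GB), 147 GB left
disk 6: place f12 (99 GB), 48 GB left
disk 7: place f13 (88 GB), 168 GB left
disk 7: place f14 (86 GB), 82 GB left
disk 8: place f15 (110 GB), 146 GB left
disk 8: place f16 (110 GB), 36 GB left
disk 9: place f17 (99 GB), 157 GB left
Final disks: [102,100] [85,96] [98,86] [85,90] [89,107] [109,99] [88,86] [110,110] [99].

9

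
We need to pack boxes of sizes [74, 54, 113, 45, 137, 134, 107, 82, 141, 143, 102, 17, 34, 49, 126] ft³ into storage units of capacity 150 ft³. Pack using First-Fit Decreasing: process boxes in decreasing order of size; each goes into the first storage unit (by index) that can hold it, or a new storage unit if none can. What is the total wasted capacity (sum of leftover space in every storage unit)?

142

Sorted descending: 143, 141, 137, 134, 126, 113, 107, 102, 82, 74, 54, 49, 45, 34, 17.
143 ft³ → storage unit 1 (remaining 7 ft³)
141 ft³ → storage unit 2 (remaining 9 ft³)
137 ft³ → storage unit 3 (remaining 13 ft³)
134 ft³ → storage unit 4 (remaining 16 ft³)
126 ft³ → storage unit 5 (remaining 24 ft³)
113 ft³ → storage unit 6 (remaining 37 ft³)
107 ft³ → storage unit 7 (remaining 43 ft³)
102 ft³ → storage unit 8 (remaining 48 ft³)
82 ft³ → storage unit 9 (remaining 68 ft³)
74 ft³ → storage unit 10 (remaining 76 ft³)
54 ft³ → storage unit 9 (remaining 14 ft³)
49 ft³ → storage unit 10 (remaining 27 ft³)
45 ft³ → storage unit 8 (remaining 3 ft³)
34 ft³ → storage unit 6 (remaining 3 ft³)
17 ft³ → storage unit 5 (remaining 7 ft³)
10 storage units × 150 ft³ = 1500 ft³; used 1358 ft³; unused 142 ft³.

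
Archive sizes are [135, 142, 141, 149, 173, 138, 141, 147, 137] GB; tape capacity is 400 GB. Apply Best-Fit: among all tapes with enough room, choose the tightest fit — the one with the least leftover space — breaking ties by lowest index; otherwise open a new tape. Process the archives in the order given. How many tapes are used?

Put 135 GB in tape 1; 265 GB remain.
Put 142 GB in tape 1; 123 GB remain.
Put 141 GB in tape 2; 259 GB remain.
Put 149 GB in tape 2; 110 GB remain.
Put 173 GB in tape 3; 227 GB remain.
Put 138 GB in tape 3; 89 GB remain.
Put 141 GB in tape 4; 259 GB remain.
Put 147 GB in tape 4; 112 GB remain.
Put 137 GB in tape 5; 263 GB remain.

5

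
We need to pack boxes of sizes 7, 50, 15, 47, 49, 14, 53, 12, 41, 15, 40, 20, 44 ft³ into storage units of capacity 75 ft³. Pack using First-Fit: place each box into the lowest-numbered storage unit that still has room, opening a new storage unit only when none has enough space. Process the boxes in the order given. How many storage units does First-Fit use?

7

7 ft³ → storage unit 1 (remaining 68 ft³)
50 ft³ → storage unit 1 (remaining 18 ft³)
15 ft³ → storage unit 1 (remaining 3 ft³)
47 ft³ → storage unit 2 (remaining 28 ft³)
49 ft³ → storage unit 3 (remaining 26 ft³)
14 ft³ → storage unit 2 (remaining 14 ft³)
53 ft³ → storage unit 4 (remaining 22 ft³)
12 ft³ → storage unit 2 (remaining 2 ft³)
41 ft³ → storage unit 5 (remaining 34 ft³)
15 ft³ → storage unit 3 (remaining 11 ft³)
40 ft³ → storage unit 6 (remaining 35 ft³)
20 ft³ → storage unit 4 (remaining 2 ft³)
44 ft³ → storage unit 7 (remaining 31 ft³)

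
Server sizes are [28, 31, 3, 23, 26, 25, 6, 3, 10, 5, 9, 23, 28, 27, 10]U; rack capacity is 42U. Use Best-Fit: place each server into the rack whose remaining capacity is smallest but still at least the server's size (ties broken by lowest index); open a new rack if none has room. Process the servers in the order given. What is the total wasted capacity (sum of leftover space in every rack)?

79

28U → rack 1 (remaining 14U)
31U → rack 2 (remaining 11U)
3U → rack 2 (remaining 8U)
23U → rack 3 (remaining 19U)
26U → rack 4 (remaining 16U)
25U → rack 5 (remaining 17U)
6U → rack 2 (remaining 2U)
3U → rack 1 (remaining 11U)
10U → rack 1 (remaining 1U)
5U → rack 4 (remaining 11U)
9U → rack 4 (remaining 2U)
23U → rack 6 (remaining 19U)
28U → rack 7 (remaining 14U)
27U → rack 8 (remaining 15U)
10U → rack 7 (remaining 4U)
8 racks × 42U = 336U; used 257U; unused 79U.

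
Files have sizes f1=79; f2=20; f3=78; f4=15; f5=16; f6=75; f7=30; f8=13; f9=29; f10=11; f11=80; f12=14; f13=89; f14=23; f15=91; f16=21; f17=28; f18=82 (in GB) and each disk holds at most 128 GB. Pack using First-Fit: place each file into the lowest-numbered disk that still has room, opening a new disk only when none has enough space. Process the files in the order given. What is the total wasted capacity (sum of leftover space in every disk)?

Put f1 (79 GB) in disk 1; 49 GB remain.
Put f2 (20 GB) in disk 1; 29 GB remain.
Put f3 (78 GB) in disk 2; 50 GB remain.
Put f4 (15 GB) in disk 1; 14 GB remain.
Put f5 (16 GB) in disk 2; 34 GB remain.
Put f6 (75 GB) in disk 3; 53 GB remain.
Put f7 (30 GB) in disk 2; 4 GB remain.
Put f8 (13 GB) in disk 1; 1 GB remain.
Put f9 (29 GB) in disk 3; 24 GB remain.
Put f10 (11 GB) in disk 3; 13 GB remain.
Put f11 (80 GB) in disk 4; 48 GB remain.
Put f12 (14 GB) in disk 4; 34 GB remain.
Put f13 (89 GB) in disk 5; 39 GB remain.
Put f14 (23 GB) in disk 4; 11 GB remain.
Put f15 (91 GB) in disk 6; 37 GB remain.
Put f16 (21 GB) in disk 5; 18 GB remain.
Put f17 (28 GB) in disk 6; 9 GB remain.
Put f18 (82 GB) in disk 7; 46 GB remain.
7 disks × 128 GB = 896 GB; used 794 GB; unused 102 GB.

102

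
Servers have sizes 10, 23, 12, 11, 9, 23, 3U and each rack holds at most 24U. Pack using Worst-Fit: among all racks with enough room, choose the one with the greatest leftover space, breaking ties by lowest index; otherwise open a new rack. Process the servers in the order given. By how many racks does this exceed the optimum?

Worst-Fit: [10,12] [23] [11,9,3] [23] → 4 racks.
Total size 91U; any packing needs at least ⌈91/24⌉ = 4 racks.
So 4 is already optimal.

0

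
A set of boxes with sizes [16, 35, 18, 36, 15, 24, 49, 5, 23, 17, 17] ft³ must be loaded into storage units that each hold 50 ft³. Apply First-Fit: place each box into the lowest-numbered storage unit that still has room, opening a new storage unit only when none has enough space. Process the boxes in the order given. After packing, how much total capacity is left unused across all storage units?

45

Put 16 ft³ in storage unit 1; 34 ft³ remain.
Put 35 ft³ in storage unit 2; 15 ft³ remain.
Put 18 ft³ in storage unit 1; 16 ft³ remain.
Put 36 ft³ in storage unit 3; 14 ft³ remain.
Put 15 ft³ in storage unit 1; 1 ft³ remain.
Put 24 ft³ in storage unit 4; 26 ft³ remain.
Put 49 ft³ in storage unit 5; 1 ft³ remain.
Put 5 ft³ in storage unit 2; 10 ft³ remain.
Put 23 ft³ in storage unit 4; 3 ft³ remain.
Put 17 ft³ in storage unit 6; 33 ft³ remain.
Put 17 ft³ in storage unit 6; 16 ft³ remain.
6 storage units × 50 ft³ = 300 ft³; used 255 ft³; unused 45 ft³.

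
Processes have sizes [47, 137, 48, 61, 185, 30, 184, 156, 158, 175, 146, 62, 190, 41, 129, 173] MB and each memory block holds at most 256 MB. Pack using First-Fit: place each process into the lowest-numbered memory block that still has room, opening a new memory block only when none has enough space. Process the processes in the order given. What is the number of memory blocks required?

10

47 MB → memory block 1 (remaining 209 MB)
137 MB → memory block 1 (remaining 72 MB)
48 MB → memory block 1 (remaining 24 MB)
61 MB → memory block 2 (remaining 195 MB)
185 MB → memory block 2 (remaining 10 MB)
30 MB → memory block 3 (remaining 226 MB)
184 MB → memory block 3 (remaining 42 MB)
156 MB → memory block 4 (remaining 100 MB)
158 MB → memory block 5 (remaining 98 MB)
175 MB → memory block 6 (remaining 81 MB)
146 MB → memory block 7 (remaining 110 MB)
62 MB → memory block 4 (remaining 38 MB)
190 MB → memory block 8 (remaining 66 MB)
41 MB → memory block 3 (remaining 1 MB)
129 MB → memory block 9 (remaining 127 MB)
173 MB → memory block 10 (remaining 83 MB)
Final memory blocks: [47,137,48] [61,185] [30,184,41] [156,62] [158] [175] [146] [190] [129] [173].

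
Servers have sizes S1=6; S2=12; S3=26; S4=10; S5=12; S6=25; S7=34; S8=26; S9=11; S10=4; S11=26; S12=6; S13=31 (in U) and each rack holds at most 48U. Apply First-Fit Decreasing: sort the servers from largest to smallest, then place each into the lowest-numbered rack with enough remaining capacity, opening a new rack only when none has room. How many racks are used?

6

Sorted descending: 34, 31, 26, 26, 26, 25, 12, 12, 11, 10, 6, 6, 4.
rack 1: place 34U, 14U left
rack 2: place 31U, 17U left
rack 3: place 26U, 22U left
rack 4: place 26U, 22U left
rack 5: place 26U, 22U left
rack 6: place 25U, 23U left
rack 1: place 12U, 2U left
rack 2: place 12U, 5U left
rack 3: place 11U, 11U left
rack 3: place 10U, 1U left
rack 4: place 6U, 16U left
rack 4: place 6U, 10U left
rack 2: place 4U, 1U left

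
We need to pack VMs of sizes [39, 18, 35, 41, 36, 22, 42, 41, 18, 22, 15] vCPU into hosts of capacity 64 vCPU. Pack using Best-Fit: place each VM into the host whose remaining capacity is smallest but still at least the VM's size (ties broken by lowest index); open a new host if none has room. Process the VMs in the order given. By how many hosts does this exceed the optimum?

0

Best-Fit: [39,18] [35] [41,22] [36,15] [42,18] [41,22] → 6 hosts.
Total size 329 vCPU; any packing needs at least ⌈329/64⌉ = 6 hosts.
So 6 is already optimal.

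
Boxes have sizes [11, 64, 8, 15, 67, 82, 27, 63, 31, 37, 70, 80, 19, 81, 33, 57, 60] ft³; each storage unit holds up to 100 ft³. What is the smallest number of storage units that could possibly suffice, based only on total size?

9

Total size = 11 + 64 + 8 + 15 + 67 + 82 + 27 + 63 + 31 + 37 + 70 + 80 + 19 + 81 + 33 + 57 + 60 = 805 ft³.
⌈805 / 100⌉ = 9.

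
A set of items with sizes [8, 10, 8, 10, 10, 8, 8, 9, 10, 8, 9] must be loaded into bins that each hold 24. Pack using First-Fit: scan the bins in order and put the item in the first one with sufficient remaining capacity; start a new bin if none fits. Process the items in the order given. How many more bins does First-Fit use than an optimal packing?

First-Fit: [8,10] [8,10] [10,8] [8,9] [10,8] [9] → 6 bins.
Total size 98; any packing needs at least ⌈98/24⌉ = 5 bins.
An optimal packing achieves that bound: [10,10] [10,10] [9,9] [8,8,8] [8,8] → 5 bins.
Excess: 6 − 5 = 1.

1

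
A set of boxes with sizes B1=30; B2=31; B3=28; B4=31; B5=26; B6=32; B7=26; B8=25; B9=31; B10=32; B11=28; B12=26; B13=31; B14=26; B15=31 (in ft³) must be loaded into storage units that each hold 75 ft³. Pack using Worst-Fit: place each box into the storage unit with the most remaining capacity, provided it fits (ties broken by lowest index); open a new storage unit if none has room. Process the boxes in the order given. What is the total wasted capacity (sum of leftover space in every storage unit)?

166

Put B1 (30 ft³) in storage unit 1; 45 ft³ remain.
Put B2 (31 ft³) in storage unit 1; 14 ft³ remain.
Put B3 (28 ft³) in storage unit 2; 47 ft³ remain.
Put B4 (31 ft³) in storage unit 2; 16 ft³ remain.
Put B5 (26 ft³) in storage unit 3; 49 ft³ remain.
Put B6 (32 ft³) in storage unit 3; 17 ft³ remain.
Put B7 (26 ft³) in storage unit 4; 49 ft³ remain.
Put B8 (25 ft³) in storage unit 4; 24 ft³ remain.
Put B9 (31 ft³) in storage unit 5; 44 ft³ remain.
Put B10 (32 ft³) in storage unit 5; 12 ft³ remain.
Put B11 (28 ft³) in storage unit 6; 47 ft³ remain.
Put B12 (26 ft³) in storage unit 6; 21 ft³ remain.
Put B13 (31 ft³) in storage unit 7; 44 ft³ remain.
Put B14 (26 ft³) in storage unit 7; 18 ft³ remain.
Put B15 (31 ft³) in storage unit 8; 44 ft³ remain.
8 storage units × 75 ft³ = 600 ft³; used 434 ft³; unused 166 ft³.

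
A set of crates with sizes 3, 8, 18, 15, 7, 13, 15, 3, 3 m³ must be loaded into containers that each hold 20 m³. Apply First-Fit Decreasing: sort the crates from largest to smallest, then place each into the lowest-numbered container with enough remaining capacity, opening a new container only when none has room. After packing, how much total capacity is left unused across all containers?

Sorted descending: 18, 15, 15, 13, 8, 7, 3, 3, 3.
Put 18 m³ in container 1; 2 m³ remain.
Put 15 m³ in container 2; 5 m³ remain.
Put 15 m³ in container 3; 5 m³ remain.
Put 13 m³ in container 4; 7 m³ remain.
Put 8 m³ in container 5; 12 m³ remain.
Put 7 m³ in container 4; 0 m³ remain.
Put 3 m³ in container 2; 2 m³ remain.
Put 3 m³ in container 3; 2 m³ remain.
Put 3 m³ in container 5; 9 m³ remain.
5 containers × 20 m³ = 100 m³; used 85 m³; unused 15 m³.

15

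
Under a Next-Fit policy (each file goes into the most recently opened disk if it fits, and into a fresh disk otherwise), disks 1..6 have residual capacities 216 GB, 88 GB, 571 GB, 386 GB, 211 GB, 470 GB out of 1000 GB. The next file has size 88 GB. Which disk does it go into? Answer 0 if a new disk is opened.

6

Next-Fit only looks at disk 6, which has 470 GB free.
88 GB fits there.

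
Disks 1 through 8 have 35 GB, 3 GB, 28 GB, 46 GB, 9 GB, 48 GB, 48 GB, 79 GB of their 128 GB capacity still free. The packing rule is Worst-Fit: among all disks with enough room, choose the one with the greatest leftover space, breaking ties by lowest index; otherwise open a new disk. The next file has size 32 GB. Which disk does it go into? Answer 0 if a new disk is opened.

8

Disks with room: disk 1 (35 GB), disk 4 (46 GB), disk 6 (48 GB), disk 7 (48 GB), disk 8 (79 GB).
Most room is disk 8 with 79 GB free.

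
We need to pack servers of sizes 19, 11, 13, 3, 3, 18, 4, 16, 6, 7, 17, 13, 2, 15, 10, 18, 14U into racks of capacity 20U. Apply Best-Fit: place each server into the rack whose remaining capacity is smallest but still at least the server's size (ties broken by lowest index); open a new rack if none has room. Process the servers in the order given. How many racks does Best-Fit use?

rack 1: place 19U, 1U left
rack 2: place 11U, 9U left
rack 3: place 13U, 7U left
rack 3: place 3U, 4U left
rack 3: place 3U, 1U left
rack 4: place 18U, 2U left
rack 2: place 4U, 5U left
rack 5: place 16U, 4U left
rack 6: place 6U, 14U left
rack 6: place 7U, 7U left
rack 7: place 17U, 3U left
rack 8: place 13U, 7U left
rack 4: place 2U, 0U left
rack 9: place 15U, 5U left
rack 10: place 10U, 10U left
rack 11: place 18U, 2U left
rack 12: place 14U, 6U left

12 racks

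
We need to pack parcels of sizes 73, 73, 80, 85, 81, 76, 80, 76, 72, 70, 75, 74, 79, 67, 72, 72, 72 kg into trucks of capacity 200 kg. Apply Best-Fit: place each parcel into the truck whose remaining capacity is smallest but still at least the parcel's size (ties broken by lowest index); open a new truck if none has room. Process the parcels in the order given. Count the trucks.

73 kg → truck 1 (remaining 127 kg)
73 kg → truck 1 (remaining 54 kg)
80 kg → truck 2 (remaining 120 kg)
85 kg → truck 2 (remaining 35 kg)
81 kg → truck 3 (remaining 119 kg)
76 kg → truck 3 (remaining 43 kg)
80 kg → truck 4 (remaining 120 kg)
76 kg → truck 4 (remaining 44 kg)
72 kg → truck 5 (remaining 128 kg)
70 kg → truck 5 (remaining 58 kg)
75 kg → truck 6 (remaining 125 kg)
74 kg → truck 6 (remaining 51 kg)
79 kg → truck 7 (remaining 121 kg)
67 kg → truck 7 (remaining 54 kg)
72 kg → truck 8 (remaining 128 kg)
72 kg → truck 8 (remaining 56 kg)
72 kg → truck 9 (remaining 128 kg)

9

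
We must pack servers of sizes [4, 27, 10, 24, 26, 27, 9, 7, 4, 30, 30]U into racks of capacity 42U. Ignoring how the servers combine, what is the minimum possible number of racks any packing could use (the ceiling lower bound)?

5 racks

Total size = 4 + 27 + 10 + 24 + 26 + 27 + 9 + 7 + 4 + 30 + 30 = 198U.
⌈198 / 42⌉ = 5.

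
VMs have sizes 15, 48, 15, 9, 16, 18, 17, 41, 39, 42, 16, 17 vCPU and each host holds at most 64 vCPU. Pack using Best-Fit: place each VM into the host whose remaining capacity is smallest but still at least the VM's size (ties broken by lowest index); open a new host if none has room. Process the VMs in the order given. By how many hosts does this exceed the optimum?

Best-Fit: [15,48] [15,9,16,18] [17,41] [39,17] [42,16] → 5 hosts.
Total size 293 vCPU; any packing needs at least ⌈293/64⌉ = 5 hosts.
So 5 is already optimal.

0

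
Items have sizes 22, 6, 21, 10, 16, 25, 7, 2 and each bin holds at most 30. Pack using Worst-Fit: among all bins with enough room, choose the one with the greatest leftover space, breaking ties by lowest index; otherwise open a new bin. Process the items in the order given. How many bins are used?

22 → bin 1 (remaining 8)
6 → bin 1 (remaining 2)
21 → bin 2 (remaining 9)
10 → bin 3 (remaining 20)
16 → bin 3 (remaining 4)
25 → bin 4 (remaining 5)
7 → bin 2 (remaining 2)
2 → bin 4 (remaining 3)

4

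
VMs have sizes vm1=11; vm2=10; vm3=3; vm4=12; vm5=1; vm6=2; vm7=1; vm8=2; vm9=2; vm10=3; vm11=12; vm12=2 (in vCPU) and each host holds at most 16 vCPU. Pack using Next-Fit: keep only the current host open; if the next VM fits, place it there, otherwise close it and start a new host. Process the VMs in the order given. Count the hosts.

5

vm1 (11 vCPU) → host 1 (remaining 5 vCPU)
vm2 (10 vCPU) → host 2 (remaining 6 vCPU)
vm3 (3 vCPU) → host 2 (remaining 3 vCPU)
vm4 (12 vCPU) → host 3 (remaining 4 vCPU)
vm5 (1 vCPU) → host 3 (remaining 3 vCPU)
vm6 (2 vCPU) → host 3 (remaining 1 vCPU)
vm7 (1 vCPU) → host 3 (remaining 0 vCPU)
vm8 (2 vCPU) → host 4 (remaining 14 vCPU)
vm9 (2 vCPU) → host 4 (remaining 12 vCPU)
vm10 (3 vCPU) → host 4 (remaining 9 vCPU)
vm11 (12 vCPU) → host 5 (remaining 4 vCPU)
vm12 (2 vCPU) → host 5 (remaining 2 vCPU)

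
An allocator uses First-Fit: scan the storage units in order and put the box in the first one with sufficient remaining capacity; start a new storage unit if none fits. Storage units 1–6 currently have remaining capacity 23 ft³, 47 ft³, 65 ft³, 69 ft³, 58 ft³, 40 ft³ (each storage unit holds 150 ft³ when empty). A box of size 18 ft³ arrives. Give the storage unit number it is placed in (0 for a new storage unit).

Storage units with room: storage unit 1 (23 ft³), storage unit 2 (47 ft³), storage unit 3 (65 ft³), storage unit 4 (69 ft³), storage unit 5 (58 ft³), storage unit 6 (40 ft³).
The first with room is storage unit 1.

1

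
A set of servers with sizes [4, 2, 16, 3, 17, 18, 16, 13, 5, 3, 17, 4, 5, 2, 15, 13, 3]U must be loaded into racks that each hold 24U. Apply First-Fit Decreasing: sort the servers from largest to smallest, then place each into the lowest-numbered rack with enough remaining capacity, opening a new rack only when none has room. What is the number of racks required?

Sorted descending: 18, 17, 17, 16, 16, 15, 13, 13, 5, 5, 4, 4, 3, 3, 3, 2, 2.
18U → rack 1 (remaining 6U)
17U → rack 2 (remaining 7U)
17U → rack 3 (remaining 7U)
16U → rack 4 (remaining 8U)
16U → rack 5 (remaining 8U)
15U → rack 6 (remaining 9U)
13U → rack 7 (remaining 11U)
13U → rack 8 (remaining 11U)
5U → rack 1 (remaining 1U)
5U → rack 2 (remaining 2U)
4U → rack 3 (remaining 3U)
4U → rack 4 (remaining 4U)
3U → rack 3 (remaining 0U)
3U → rack 4 (remaining 1U)
3U → rack 5 (remaining 5U)
2U → rack 2 (remaining 0U)
2U → rack 5 (remaining 3U)
Final racks: [18,5] [17,5,2] [17,4,3] [16,4,3] [16,3,2] [15] [13] [13].

8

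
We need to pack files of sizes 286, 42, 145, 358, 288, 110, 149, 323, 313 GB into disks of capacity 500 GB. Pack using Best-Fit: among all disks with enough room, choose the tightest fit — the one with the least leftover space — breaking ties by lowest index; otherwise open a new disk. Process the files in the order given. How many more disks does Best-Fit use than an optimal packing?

0

Best-Fit: [286,42,145] [358,110] [288,149] [323] [313] → 5 disks.
Total size 2014 GB; any packing needs at least ⌈2014/500⌉ = 5 disks.
So 5 is already optimal.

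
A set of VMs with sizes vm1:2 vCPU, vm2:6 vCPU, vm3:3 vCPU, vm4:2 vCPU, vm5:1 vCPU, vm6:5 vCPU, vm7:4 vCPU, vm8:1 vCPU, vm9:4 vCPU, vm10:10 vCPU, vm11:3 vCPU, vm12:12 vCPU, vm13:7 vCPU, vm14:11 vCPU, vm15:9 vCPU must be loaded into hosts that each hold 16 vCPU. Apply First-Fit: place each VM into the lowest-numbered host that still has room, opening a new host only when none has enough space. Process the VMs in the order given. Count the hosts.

vm1 (2 vCPU) → host 1 (remaining 14 vCPU)
vm2 (6 vCPU) → host 1 (remaining 8 vCPU)
vm3 (3 vCPU) → host 1 (remaining 5 vCPU)
vm4 (2 vCPU) → host 1 (remaining 3 vCPU)
vm5 (1 vCPU) → host 1 (remaining 2 vCPU)
vm6 (5 vCPU) → host 2 (remaining 11 vCPU)
vm7 (4 vCPU) → host 2 (remaining 7 vCPU)
vm8 (1 vCPU) → host 1 (remaining 1 vCPU)
vm9 (4 vCPU) → host 2 (remaining 3 vCPU)
vm10 (10 vCPU) → host 3 (remaining 6 vCPU)
vm11 (3 vCPU) → host 2 (remaining 0 vCPU)
vm12 (12 vCPU) → host 4 (remaining 4 vCPU)
vm13 (7 vCPU) → host 5 (remaining 9 vCPU)
vm14 (11 vCPU) → host 6 (remaining 5 vCPU)
vm15 (9 vCPU) → host 5 (remaining 0 vCPU)
Final hosts: [2,6,3,2,1,1] [5,4,4,3] [10] [12] [7,9] [11].

6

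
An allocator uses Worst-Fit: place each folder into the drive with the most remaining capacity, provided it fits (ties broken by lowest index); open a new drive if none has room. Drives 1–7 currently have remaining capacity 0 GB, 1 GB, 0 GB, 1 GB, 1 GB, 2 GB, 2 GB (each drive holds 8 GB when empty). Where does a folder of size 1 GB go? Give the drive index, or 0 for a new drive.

Drives with room: drive 2 (1 GB), drive 4 (1 GB), drive 5 (1 GB), drive 6 (2 GB), drive 7 (2 GB).
Most room is drive 6 with 2 GB free.

6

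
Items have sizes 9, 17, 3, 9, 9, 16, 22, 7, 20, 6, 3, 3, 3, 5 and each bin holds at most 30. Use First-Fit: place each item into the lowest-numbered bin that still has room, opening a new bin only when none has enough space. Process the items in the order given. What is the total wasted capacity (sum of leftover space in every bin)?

bin 1: place 9, 21 left
bin 1: place 17, 4 left
bin 1: place 3, 1 left
bin 2: place 9, 21 left
bin 2: place 9, 12 left
bin 3: place 16, 14 left
bin 4: place 22, 8 left
bin 2: place 7, 5 left
bin 5: place 20, 10 left
bin 3: place 6, 8 left
bin 2: place 3, 2 left
bin 3: place 3, 5 left
bin 3: place 3, 2 left
bin 4: place 5, 3 left
5 bins × 30 = 150; used 132; unused 18.

18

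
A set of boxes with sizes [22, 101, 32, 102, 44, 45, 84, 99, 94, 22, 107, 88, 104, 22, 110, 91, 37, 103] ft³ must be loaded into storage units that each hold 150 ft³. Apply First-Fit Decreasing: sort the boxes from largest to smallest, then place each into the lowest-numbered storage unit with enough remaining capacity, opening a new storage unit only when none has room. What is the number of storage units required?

11

Sorted descending: 110, 107, 104, 103, 102, 101, 99, 94, 91, 88, 84, 45, 44, 37, 32, 22, 22, 22.
storage unit 1: place 110 ft³, 40 ft³ left
storage unit 2: place 107 ft³, 43 ft³ left
storage unit 3: place 104 ft³, 46 ft³ left
storage unit 4: place 103 ft³, 47 ft³ left
storage unit 5: place 102 ft³, 48 ft³ left
storage unit 6: place 101 ft³, 49 ft³ left
storage unit 7: place 99 ft³, 51 ft³ left
storage unit 8: place 94 ft³, 56 ft³ left
storage unit 9: place 91 ft³, 59 ft³ left
storage unit 10: place 88 ft³, 62 ft³ left
storage unit 11: place 84 ft³, 66 ft³ left
storage unit 3: place 45 ft³, 1 ft³ left
storage unit 4: place 44 ft³, 3 ft³ left
storage unit 1: place 37 ft³, 3 ft³ left
storage unit 2: place 32 ft³, 11 ft³ left
storage unit 5: place 22 ft³, 26 ft³ left
storage unit 5: place 22 ft³, 4 ft³ left
storage unit 6: place 22 ft³, 27 ft³ left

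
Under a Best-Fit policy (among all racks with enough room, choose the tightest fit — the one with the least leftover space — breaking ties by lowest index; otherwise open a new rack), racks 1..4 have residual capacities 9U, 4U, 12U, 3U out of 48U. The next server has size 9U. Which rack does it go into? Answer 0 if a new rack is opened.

1

Racks with room: rack 1 (9U), rack 3 (12U).
Tightest fit is rack 1 with 9U free.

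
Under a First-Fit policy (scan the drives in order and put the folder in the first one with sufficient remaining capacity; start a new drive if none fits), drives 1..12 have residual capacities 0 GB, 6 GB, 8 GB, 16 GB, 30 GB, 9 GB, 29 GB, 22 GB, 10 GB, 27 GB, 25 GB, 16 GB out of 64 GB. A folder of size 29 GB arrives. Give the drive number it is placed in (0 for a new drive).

5

Drives with room: drive 5 (30 GB), drive 7 (29 GB).
The first with room is drive 5.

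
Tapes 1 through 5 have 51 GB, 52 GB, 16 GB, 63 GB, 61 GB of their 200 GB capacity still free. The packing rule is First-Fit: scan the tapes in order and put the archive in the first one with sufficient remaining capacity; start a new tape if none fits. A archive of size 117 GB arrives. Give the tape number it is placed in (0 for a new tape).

No tape has ≥ 117 GB free, so a new tape is opened.

0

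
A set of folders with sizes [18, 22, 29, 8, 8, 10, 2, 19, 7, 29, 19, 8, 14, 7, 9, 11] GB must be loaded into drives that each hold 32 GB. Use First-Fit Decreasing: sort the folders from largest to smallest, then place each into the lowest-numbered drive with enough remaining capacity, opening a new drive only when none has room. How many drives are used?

8

Sorted descending: 29, 29, 22, 19, 19, 18, 14, 11, 10, 9, 8, 8, 8, 7, 7, 2.
drive 1: place 29 GB, 3 GB left
drive 2: place 29 GB, 3 GB left
drive 3: place 22 GB, 10 GB left
drive 4: place 19 GB, 13 GB left
drive 5: place 19 GB, 13 GB left
drive 6: place 18 GB, 14 GB left
drive 6: place 14 GB, 0 GB left
drive 4: place 11 GB, 2 GB left
drive 3: place 10 GB, 0 GB left
drive 5: place 9 GB, 4 GB left
drive 7: place 8 GB, 24 GB left
drive 7: place 8 GB, 16 GB left
drive 7: place 8 GB, 8 GB left
drive 7: place 7 GB, 1 GB left
drive 8: place 7 GB, 25 GB left
drive 1: place 2 GB, 1 GB left
Final drives: [29,2] [29] [22,10] [19,11] [19,9] [18,14] [8,8,8,7] [7].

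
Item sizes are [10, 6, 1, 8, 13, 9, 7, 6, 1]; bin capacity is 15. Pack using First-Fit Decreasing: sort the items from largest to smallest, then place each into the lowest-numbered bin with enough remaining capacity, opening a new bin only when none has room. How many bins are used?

5 bins

Sorted descending: 13, 10, 9, 8, 7, 6, 6, 1, 1.
bin 1: place 13, 2 left
bin 2: place 10, 5 left
bin 3: place 9, 6 left
bin 4: place 8, 7 left
bin 4: place 7, 0 left
bin 3: place 6, 0 left
bin 5: place 6, 9 left
bin 1: place 1, 1 left
bin 1: place 1, 0 left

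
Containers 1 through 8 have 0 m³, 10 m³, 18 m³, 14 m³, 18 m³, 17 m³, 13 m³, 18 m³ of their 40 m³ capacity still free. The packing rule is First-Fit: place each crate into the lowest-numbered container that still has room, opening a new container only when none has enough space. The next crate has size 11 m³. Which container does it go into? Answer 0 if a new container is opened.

Containers with room: container 3 (18 m³), container 4 (14 m³), container 5 (18 m³), container 6 (17 m³), container 7 (13 m³), container 8 (18 m³).
The first with room is container 3.

3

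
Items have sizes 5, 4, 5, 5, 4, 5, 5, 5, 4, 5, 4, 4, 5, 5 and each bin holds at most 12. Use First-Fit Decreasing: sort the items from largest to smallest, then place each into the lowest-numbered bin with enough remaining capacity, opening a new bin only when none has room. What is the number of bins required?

7 bins

Sorted descending: 5, 5, 5, 5, 5, 5, 5, 5, 5, 4, 4, 4, 4, 4.
bin 1: place 5, 7 left
bin 1: place 5, 2 left
bin 2: place 5, 7 left
bin 2: place 5, 2 left
bin 3: place 5, 7 left
bin 3: place 5, 2 left
bin 4: place 5, 7 left
bin 4: place 5, 2 left
bin 5: place 5, 7 left
bin 5: place 4, 3 left
bin 6: place 4, 8 left
bin 6: place 4, 4 left
bin 6: place 4, 0 left
bin 7: place 4, 8 left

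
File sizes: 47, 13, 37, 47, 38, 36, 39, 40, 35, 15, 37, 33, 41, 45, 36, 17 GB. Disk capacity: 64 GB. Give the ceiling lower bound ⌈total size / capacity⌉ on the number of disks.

Total size = 47 + 13 + 37 + 47 + 38 + 36 + 39 + 40 + 35 + 15 + 37 + 33 + 41 + 45 + 36 + 17 = 556 GB.
⌈556 / 64⌉ = 9.

9 disks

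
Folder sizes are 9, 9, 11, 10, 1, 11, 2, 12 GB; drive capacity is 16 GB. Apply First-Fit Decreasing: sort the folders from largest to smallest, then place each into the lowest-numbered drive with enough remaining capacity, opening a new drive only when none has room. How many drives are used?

6

Sorted descending: 12, 11, 11, 10, 9, 9, 2, 1.
12 GB → drive 1 (remaining 4 GB)
11 GB → drive 2 (remaining 5 GB)
11 GB → drive 3 (remaining 5 GB)
10 GB → drive 4 (remaining 6 GB)
9 GB → drive 5 (remaining 7 GB)
9 GB → drive 6 (remaining 7 GB)
2 GB → drive 1 (remaining 2 GB)
1 GB → drive 1 (remaining 1 GB)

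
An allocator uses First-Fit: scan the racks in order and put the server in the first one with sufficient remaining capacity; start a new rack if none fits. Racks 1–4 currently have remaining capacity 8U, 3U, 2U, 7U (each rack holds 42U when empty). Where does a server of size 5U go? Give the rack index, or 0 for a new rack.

Racks with room: rack 1 (8U), rack 4 (7U).
The first with room is rack 1.

1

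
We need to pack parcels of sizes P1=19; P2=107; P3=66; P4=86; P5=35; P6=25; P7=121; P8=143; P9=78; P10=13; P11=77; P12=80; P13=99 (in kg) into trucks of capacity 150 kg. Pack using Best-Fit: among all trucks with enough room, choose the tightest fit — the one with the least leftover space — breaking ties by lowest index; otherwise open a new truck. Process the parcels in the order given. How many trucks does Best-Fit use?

8

truck 1: place P1 (19 kg), 131 kg left
truck 1: place P2 (107 kg), 24 kg left
truck 2: place P3 (66 kg), 84 kg left
truck 3: place P4 (86 kg), 64 kg left
truck 3: place P5 (35 kg), 29 kg left
truck 3: place P6 (25 kg), 4 kg left
truck 4: place P7 (121 kg), 29 kg left
truck 5: place P8 (143 kg), 7 kg left
truck 2: place P9 (78 kg), 6 kg left
truck 1: place P10 (13 kg), 11 kg left
truck 6: place P11 (77 kg), 73 kg left
truck 7: place P12 (80 kg), 70 kg left
truck 8: place P13 (99 kg), 51 kg left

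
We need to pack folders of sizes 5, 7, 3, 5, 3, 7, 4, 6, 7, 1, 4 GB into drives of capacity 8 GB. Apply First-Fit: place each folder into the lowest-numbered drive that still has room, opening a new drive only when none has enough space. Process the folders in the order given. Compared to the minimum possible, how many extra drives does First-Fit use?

0

First-Fit: [5,3] [7,1] [5,3] [7] [4,4] [6] [7] → 7 drives.
Total size 52 GB; any packing needs at least ⌈52/8⌉ = 7 drives.
So 7 is already optimal.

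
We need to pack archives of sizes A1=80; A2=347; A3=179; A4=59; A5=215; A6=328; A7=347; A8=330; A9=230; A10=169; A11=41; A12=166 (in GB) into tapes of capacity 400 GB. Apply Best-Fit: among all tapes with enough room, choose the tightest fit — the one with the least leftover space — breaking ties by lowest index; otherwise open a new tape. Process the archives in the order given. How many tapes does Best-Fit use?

A1 (80 GB) → tape 1 (remaining 320 GB)
A2 (347 GB) → tape 2 (remaining 53 GB)
A3 (179 GB) → tape 1 (remaining 141 GB)
A4 (59 GB) → tape 1 (remaining 82 GB)
A5 (215 GB) → tape 3 (remaining 185 GB)
A6 (328 GB) → tape 4 (remaining 72 GB)
A7 (347 GB) → tape 5 (remaining 53 GB)
A8 (330 GB) → tape 6 (remaining 70 GB)
A9 (230 GB) → tape 7 (remaining 170 GB)
A10 (169 GB) → tape 7 (remaining 1 GB)
A11 (41 GB) → tape 2 (remaining 12 GB)
A12 (166 GB) → tape 3 (remaining 19 GB)
Final tapes: [80,179,59] [347,41] [215,166] [328] [347] [330] [230,169].

7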